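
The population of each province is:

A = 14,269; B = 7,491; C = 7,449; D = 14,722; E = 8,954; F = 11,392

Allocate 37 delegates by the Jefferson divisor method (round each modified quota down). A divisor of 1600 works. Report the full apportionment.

A 8, B 4, C 4, D 9, E 5, F 7

With modified divisor 1600: modified quotas A 8.918, B 4.682, C 4.656, D 9.201, E 5.596, F 7.120.
Rounding down: A 8, B 4, C 4, D 9, E 5, F 7 (total 37).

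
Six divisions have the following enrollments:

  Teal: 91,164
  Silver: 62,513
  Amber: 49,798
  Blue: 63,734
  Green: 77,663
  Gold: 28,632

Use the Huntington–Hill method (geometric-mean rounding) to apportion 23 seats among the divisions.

With divisor 17005: modified quotas Teal 5.361, Silver 3.676, Amber 2.928, Blue 3.748, Green 4.567, Gold 1.684.
Geometric-mean thresholds: Teal √(5·6)=5.477, Silver √(3·4)=3.464, Amber √(2·3)=2.449, Blue √(3·4)=3.464, Green √(4·5)=4.472, Gold √(1·2)=1.414.
Each quota rounded against its threshold gives Teal 5, Silver 4, Amber 3, Blue 4, Green 5, Gold 2 (total 23).

Teal 5, Silver 4, Amber 3, Blue 4, Green 5, Gold 2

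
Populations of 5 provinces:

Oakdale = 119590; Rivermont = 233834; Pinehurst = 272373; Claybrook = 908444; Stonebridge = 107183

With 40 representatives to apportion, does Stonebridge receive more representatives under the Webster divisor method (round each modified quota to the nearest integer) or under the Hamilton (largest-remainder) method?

Webster: Oakdale 3, Rivermont 6, Pinehurst 6, Claybrook 22, Stonebridge 3.
Hamilton: Oakdale 3, Rivermont 6, Pinehurst 7, Claybrook 22, Stonebridge 2.
Stonebridge gets 3 under Webster and 2 under Hamilton.

Webster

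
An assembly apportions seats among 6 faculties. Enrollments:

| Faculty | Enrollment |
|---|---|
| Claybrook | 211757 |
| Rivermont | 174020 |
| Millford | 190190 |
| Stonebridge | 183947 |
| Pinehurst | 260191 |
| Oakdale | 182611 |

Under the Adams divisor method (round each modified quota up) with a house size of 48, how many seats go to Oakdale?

Standard divisor 1202716/48 ≈ 25056.583; standard quotas: Claybrook 8.451, Rivermont 6.945, Millford 7.590, Stonebridge 7.341, Pinehurst 10.384, Oakdale 7.288.
Rounding up gives 9, 7, 8, 8, 11, 8 = 51 seats, so the divisor must be adjusted.
With modified divisor 26400: modified quotas Claybrook 8.021, Rivermont 6.592, Millford 7.204, Stonebridge 6.968, Pinehurst 9.856, Oakdale 6.917.
Rounding up: Claybrook 9, Rivermont 7, Millford 8, Stonebridge 7, Pinehurst 10, Oakdale 7 (total 48).
Oakdale receives 7.

7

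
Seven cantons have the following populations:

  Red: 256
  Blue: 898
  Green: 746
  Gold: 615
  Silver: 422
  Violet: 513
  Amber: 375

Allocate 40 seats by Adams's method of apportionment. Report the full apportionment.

Standard divisor 3825/40 ≈ 95.625; standard quotas: Red 2.677, Blue 9.391, Green 7.801, Gold 6.431, Silver 4.413, Violet 5.365, Amber 3.922.
Rounding up gives 3, 10, 8, 7, 5, 6, 4 = 43 seats, so the divisor must be adjusted.
With modified divisor 104: modified quotas Red 2.462, Blue 8.635, Green 7.173, Gold 5.913, Silver 4.058, Violet 4.933, Amber 3.606.
Rounding up: Red 3, Blue 9, Green 8, Gold 6, Silver 5, Violet 5, Amber 4 (total 40).

Red 3; Blue 9; Green 8; Gold 6; Silver 5; Violet 5; Amber 4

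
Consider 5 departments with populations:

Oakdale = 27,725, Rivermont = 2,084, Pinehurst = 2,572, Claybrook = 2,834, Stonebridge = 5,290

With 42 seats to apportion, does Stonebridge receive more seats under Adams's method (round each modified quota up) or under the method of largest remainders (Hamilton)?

Adams: Oakdale 27, Rivermont 3, Pinehurst 3, Claybrook 3, Stonebridge 6.
Hamilton: Oakdale 29, Rivermont 2, Pinehurst 3, Claybrook 3, Stonebridge 5.
Stonebridge gets 6 under Adams and 5 under Hamilton.

Adams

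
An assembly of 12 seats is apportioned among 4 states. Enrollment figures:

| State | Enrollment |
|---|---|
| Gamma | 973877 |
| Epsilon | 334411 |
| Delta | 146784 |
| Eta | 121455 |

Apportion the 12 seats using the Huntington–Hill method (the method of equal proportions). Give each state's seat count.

With divisor 133331: modified quotas Gamma 7.304, Epsilon 2.508, Delta 1.101, Eta 0.911.
Geometric-mean thresholds: Gamma √(7·8)=7.483, Epsilon √(2·3)=2.449, Delta √(1·2)=1.414, Eta (min 1).
Each quota rounded against its threshold gives Gamma 7, Epsilon 3, Delta 1, Eta 1 (total 12).

Gamma 7; Epsilon 3; Delta 1; Eta 1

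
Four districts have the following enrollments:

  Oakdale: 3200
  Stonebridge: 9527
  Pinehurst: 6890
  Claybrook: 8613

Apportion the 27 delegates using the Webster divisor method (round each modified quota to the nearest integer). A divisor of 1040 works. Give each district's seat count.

Oakdale=3; Stonebridge=9; Pinehurst=7; Claybrook=8

With modified divisor 1040: modified quotas Oakdale 3.077, Stonebridge 9.161, Pinehurst 6.625, Claybrook 8.282.
Rounding to the nearest integer: Oakdale 3, Stonebridge 9, Pinehurst 7, Claybrook 8 (total 27).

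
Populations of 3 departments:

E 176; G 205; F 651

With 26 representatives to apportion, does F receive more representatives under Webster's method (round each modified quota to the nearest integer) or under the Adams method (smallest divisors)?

Webster

Webster: E 4, G 5, F 17.
Adams: E 5, G 5, F 16.
F gets 17 under Webster and 16 under Adams.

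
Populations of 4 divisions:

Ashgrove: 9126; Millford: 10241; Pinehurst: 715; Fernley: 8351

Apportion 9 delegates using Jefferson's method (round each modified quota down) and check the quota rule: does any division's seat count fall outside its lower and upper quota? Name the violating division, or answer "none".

none

Standard quotas: Ashgrove 2.889, Millford 3.242, Pinehurst 0.226, Fernley 2.643.
Jefferson allocation: Ashgrove 3, Millford 3, Pinehurst 0, Fernley 3.
Every allocation lies between the lower and upper quota.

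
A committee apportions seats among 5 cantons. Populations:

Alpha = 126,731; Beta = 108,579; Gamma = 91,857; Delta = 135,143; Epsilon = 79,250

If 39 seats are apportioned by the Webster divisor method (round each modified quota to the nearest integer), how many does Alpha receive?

9

Standard divisor 541560/39 ≈ 13886.154; standard quotas: Alpha 9.126, Beta 7.819, Gamma 6.615, Delta 9.732, Epsilon 5.707.
Rounding to the nearest integer gives 9, 8, 7, 10, 6 = 40 seats, so the divisor must be adjusted.
With modified divisor 14180: modified quotas Alpha 8.937, Beta 7.657, Gamma 6.478, Delta 9.531, Epsilon 5.589.
Rounding to the nearest integer: Alpha 9, Beta 8, Gamma 6, Delta 10, Epsilon 6 (total 39).
Alpha receives 9.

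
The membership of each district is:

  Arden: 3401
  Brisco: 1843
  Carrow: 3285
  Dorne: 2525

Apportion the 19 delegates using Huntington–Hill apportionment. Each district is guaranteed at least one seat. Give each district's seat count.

With divisor 582: modified quotas Arden 5.844, Brisco 3.167, Carrow 5.644, Dorne 4.338.
Geometric-mean thresholds: Arden √(5·6)=5.477, Brisco √(3·4)=3.464, Carrow √(5·6)=5.477, Dorne √(4·5)=4.472.
Each quota rounded against its threshold gives Arden 6, Brisco 3, Carrow 6, Dorne 4 (total 19).

Arden 6; Brisco 3; Carrow 6; Dorne 4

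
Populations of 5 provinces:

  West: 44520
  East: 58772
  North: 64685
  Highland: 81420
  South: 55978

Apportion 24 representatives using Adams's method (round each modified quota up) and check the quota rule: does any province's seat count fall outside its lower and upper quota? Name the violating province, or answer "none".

none

Standard quotas: West 3.499, East 4.619, North 5.084, Highland 6.399, South 4.399.
Adams allocation: West 4, East 5, North 5, Highland 6, South 4.
Every allocation lies between the lower and upper quota.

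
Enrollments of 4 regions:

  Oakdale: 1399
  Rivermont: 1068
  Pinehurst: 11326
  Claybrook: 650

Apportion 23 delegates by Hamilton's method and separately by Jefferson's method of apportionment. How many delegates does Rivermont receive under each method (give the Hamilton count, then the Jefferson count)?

2 and 1

Hamilton: Oakdale 2, Rivermont 2, Pinehurst 18, Claybrook 1.
Jefferson: Oakdale 2, Rivermont 1, Pinehurst 19, Claybrook 1.
Rivermont gets 2 under Hamilton and 1 under Jefferson.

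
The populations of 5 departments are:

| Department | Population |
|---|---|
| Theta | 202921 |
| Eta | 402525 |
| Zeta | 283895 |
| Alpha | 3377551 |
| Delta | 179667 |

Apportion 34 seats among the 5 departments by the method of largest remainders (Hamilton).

The standard divisor is 4446559/34 ≈ 130781.147.
Standard quotas: Theta 1.5516, Eta 3.0779, Zeta 2.1708, Alpha 25.8260, Delta 1.3738.
Lower quotas: Theta 1, Eta 3, Zeta 2, Alpha 25, Delta 1 (sum 32, leaving 2 seats).
Remainders in descending order: Alpha 0.8260, Theta 0.5516, Delta 0.3738, Zeta 0.1708, Eta 0.0779.
The surplus seats go to Alpha, Theta.

Theta 2; Eta 3; Zeta 2; Alpha 26; Delta 1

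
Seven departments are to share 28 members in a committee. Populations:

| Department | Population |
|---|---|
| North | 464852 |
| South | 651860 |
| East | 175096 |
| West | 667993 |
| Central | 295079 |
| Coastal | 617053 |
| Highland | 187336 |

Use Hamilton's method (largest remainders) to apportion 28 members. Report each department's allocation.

Standard divisor: 3059269 ÷ 28 ≈ 109259.607.
Standard quotas: North 4.2546, South 5.9662, East 1.6026, West 6.1138, Central 2.7007, Coastal 5.6476, Highland 1.7146.
Lower quotas: North 4, South 5, East 1, West 6, Central 2, Coastal 5, Highland 1 (sum 24, leaving 4 seats).
Remainders in descending order: South 0.9662, Highland 0.7146, Central 0.7007, Coastal 0.6476, East 0.6026, North 0.2546, West 0.1138.
Largest remainders: South, Highland, Central, Coastal receive the extra seats.

North 4, South 6, East 1, West 6, Central 3, Coastal 6, Highland 2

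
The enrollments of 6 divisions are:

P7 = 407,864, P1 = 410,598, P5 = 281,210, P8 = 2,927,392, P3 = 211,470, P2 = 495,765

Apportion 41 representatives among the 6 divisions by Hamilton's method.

Standard divisor: 4734299 ÷ 41 ≈ 115470.707.
Standard quotas: P7 3.5322, P1 3.5559, P5 2.4353, P8 25.3518, P3 1.8314, P2 4.2934.
Lower quotas: P7 3, P1 3, P5 2, P8 25, P3 1, P2 4 (sum 38, leaving 3 seats).
Remainders in descending order: P3 0.8314, P1 0.5559, P7 0.5322, P5 0.4353, P8 0.3518, P2 0.2934.
The surplus seats go to P3, P1, P7.

P7: 4; P1: 4; P5: 2; P8: 25; P3: 2; P2: 4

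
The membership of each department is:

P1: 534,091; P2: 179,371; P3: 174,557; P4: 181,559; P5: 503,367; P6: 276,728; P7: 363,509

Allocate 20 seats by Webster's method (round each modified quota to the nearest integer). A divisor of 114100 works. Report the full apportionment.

P1 5, P2 2, P3 2, P4 2, P5 4, P6 2, P7 3

With modified divisor 114100: modified quotas P1 4.681, P2 1.572, P3 1.530, P4 1.591, P5 4.412, P6 2.425, P7 3.186.
Rounding to the nearest integer: P1 5, P2 2, P3 2, P4 2, P5 4, P6 2, P7 3 (total 20).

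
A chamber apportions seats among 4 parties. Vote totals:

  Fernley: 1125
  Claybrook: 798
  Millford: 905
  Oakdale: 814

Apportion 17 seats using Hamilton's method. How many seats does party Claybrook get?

Standard divisor: 3642 ÷ 17 ≈ 214.235.
Standard quotas: Fernley 5.251, Claybrook 3.725, Millford 4.224, Oakdale 3.800.
Lower quotas: Fernley 5, Claybrook 3, Millford 4, Oakdale 3 (sum 15, leaving 2 seats).
Remainders in descending order: Oakdale 0.800, Claybrook 0.725, Fernley 0.251, Millford 0.224.
The surplus seats go to Oakdale, Claybrook.
Claybrook receives 4.

4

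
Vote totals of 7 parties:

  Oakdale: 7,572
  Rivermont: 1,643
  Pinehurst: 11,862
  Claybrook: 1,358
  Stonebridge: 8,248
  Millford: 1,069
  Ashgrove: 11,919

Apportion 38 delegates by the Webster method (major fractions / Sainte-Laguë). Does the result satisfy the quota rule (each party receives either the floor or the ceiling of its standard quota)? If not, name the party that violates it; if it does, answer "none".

none

Standard quotas: Oakdale 6.589, Rivermont 1.430, Pinehurst 10.322, Claybrook 1.182, Stonebridge 7.177, Millford 0.930, Ashgrove 10.371.
Webster allocation: Oakdale 7, Rivermont 1, Pinehurst 10, Claybrook 1, Stonebridge 7, Millford 1, Ashgrove 11.
Every allocation lies between the lower and upper quota.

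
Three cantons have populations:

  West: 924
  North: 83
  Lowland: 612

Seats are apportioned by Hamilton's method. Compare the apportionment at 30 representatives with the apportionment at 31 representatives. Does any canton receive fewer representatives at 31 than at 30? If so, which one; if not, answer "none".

At 30 seats: West 17, North 2, Lowland 11.
At 31 seats: West 18, North 1, Lowland 12.
North drops from 2 to 1.

North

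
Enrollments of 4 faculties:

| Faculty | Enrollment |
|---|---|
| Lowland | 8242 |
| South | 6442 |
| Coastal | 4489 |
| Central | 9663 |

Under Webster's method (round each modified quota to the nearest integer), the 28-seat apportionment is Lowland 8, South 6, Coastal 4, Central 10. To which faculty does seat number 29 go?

Priority for the next seat is population ÷ (current seats + 0.5).
Priorities: Lowland 969.647, South 991.077, Coastal 997.556, Central 920.286.
Highest priority: Coastal.

Coastal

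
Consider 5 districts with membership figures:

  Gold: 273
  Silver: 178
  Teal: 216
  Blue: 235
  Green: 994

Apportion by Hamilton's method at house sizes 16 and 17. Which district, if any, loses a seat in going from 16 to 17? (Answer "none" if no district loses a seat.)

none

At 16 seats: Gold 2, Silver 2, Teal 2, Blue 2, Green 8.
At 17 seats: Gold 2, Silver 2, Teal 2, Blue 2, Green 9.
No district's allocation decreased.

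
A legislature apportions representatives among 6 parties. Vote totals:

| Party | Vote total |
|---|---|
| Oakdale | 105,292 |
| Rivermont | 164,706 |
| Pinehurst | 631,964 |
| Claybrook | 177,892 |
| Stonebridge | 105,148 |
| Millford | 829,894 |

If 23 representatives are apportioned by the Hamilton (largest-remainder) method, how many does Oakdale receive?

The standard divisor is 2014896/23 ≈ 87604.174.
Standard quotas: Oakdale 1.2019, Rivermont 1.8801, Pinehurst 7.2139, Claybrook 2.0306, Stonebridge 1.2003, Millford 9.4732.
Lower quotas: Oakdale 1, Rivermont 1, Pinehurst 7, Claybrook 2, Stonebridge 1, Millford 9 (sum 21, leaving 2 seats).
Remainders in descending order: Rivermont 0.8801, Millford 0.4732, Pinehurst 0.2139, Oakdale 0.2019, Stonebridge 0.2003, Claybrook 0.0306.
The surplus seats go to Rivermont, Millford.
Oakdale receives 1.

1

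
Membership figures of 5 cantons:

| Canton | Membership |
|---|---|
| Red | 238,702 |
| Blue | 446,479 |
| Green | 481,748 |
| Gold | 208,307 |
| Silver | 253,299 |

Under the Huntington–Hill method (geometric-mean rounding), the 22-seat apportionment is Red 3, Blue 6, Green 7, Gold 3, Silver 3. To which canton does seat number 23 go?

Priority for the next seat is population ÷ (√(s·(s+1))).
Priorities: Red 68907.332, Blue 68893.205, Green 64376.284, Gold 60133.051, Silver 73121.123.
Highest priority: Silver.

Silver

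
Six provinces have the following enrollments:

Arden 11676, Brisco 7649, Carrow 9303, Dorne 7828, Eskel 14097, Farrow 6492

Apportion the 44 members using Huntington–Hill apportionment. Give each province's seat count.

Arden: 9, Brisco: 6, Carrow: 7, Dorne: 6, Eskel: 11, Farrow: 5

With divisor 1294: modified quotas Arden 9.023, Brisco 5.911, Carrow 7.189, Dorne 6.049, Eskel 10.894, Farrow 5.017.
Geometric-mean thresholds: Arden √(9·10)=9.487, Brisco √(5·6)=5.477, Carrow √(7·8)=7.483, Dorne √(6·7)=6.481, Eskel √(10·11)=10.488, Farrow √(5·6)=5.477.
Each quota rounded against its threshold gives Arden 9, Brisco 6, Carrow 7, Dorne 6, Eskel 11, Farrow 5 (total 44).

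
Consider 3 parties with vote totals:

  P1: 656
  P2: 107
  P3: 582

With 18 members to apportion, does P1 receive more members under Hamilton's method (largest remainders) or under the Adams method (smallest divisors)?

Hamilton: P1 9, P2 1, P3 8.
Adams: P1 8, P2 2, P3 8.
P1 gets 9 under Hamilton and 8 under Adams.

Hamilton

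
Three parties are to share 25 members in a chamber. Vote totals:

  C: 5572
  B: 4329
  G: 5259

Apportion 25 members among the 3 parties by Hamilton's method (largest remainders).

Total 15160; standard divisor 15160/25 ≈ 606.4.
Standard quotas: C 9.1887, B 7.1389, G 8.6725.
Lower quotas: C 9, B 7, G 8 (sum 24, leaving 1 seat).
Remainders in descending order: G 0.6725, C 0.1887, B 0.1389.
Largest remainder: G receives the extra seat.

C 9, B 7, G 9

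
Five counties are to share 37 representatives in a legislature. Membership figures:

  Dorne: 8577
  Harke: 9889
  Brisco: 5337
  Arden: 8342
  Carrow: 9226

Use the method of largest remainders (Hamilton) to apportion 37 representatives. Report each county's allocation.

Standard divisor: 41371 ÷ 37 ≈ 1118.135.
Standard quotas: Dorne 7.6708, Harke 8.8442, Brisco 4.7731, Arden 7.4606, Carrow 8.2512.
Lower quotas: Dorne 7, Harke 8, Brisco 4, Arden 7, Carrow 8 (sum 34, leaving 3 seats).
Remainders in descending order: Harke 0.8442, Brisco 0.7731, Dorne 0.6708, Arden 0.4606, Carrow 0.2512.
The surplus seats go to Harke, Brisco, Dorne.

Dorne: 8; Harke: 9; Brisco: 5; Arden: 7; Carrow: 8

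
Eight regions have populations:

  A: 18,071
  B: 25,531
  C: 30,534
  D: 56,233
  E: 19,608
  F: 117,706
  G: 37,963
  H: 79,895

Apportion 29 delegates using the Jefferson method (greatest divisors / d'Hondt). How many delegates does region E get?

1

Standard divisor 385541/29 ≈ 13294.517; standard quotas: A 1.359, B 1.920, C 2.297, D 4.230, E 1.475, F 8.854, G 2.856, H 6.010.
Rounding down gives 1, 1, 2, 4, 1, 8, 2, 6 = 25 seats, so the divisor must be adjusted.
With modified divisor 11600: modified quotas A 1.558, B 2.201, C 2.632, D 4.848, E 1.690, F 10.147, G 3.273, H 6.888.
Rounding down: A 1, B 2, C 2, D 4, E 1, F 10, G 3, H 6 (total 29).
E receives 1.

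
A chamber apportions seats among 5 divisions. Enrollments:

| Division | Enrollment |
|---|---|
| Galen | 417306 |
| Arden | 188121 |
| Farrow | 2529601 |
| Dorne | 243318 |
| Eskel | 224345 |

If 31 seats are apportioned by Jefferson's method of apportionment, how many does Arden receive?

1

Standard divisor 3602691/31 ≈ 116215.839; standard quotas: Galen 3.591, Arden 1.619, Farrow 21.766, Dorne 2.094, Eskel 1.930.
Rounding down gives 3, 1, 21, 2, 1 = 28 seats, so the divisor must be adjusted.
With modified divisor 107700: modified quotas Galen 3.875, Arden 1.747, Farrow 23.487, Dorne 2.259, Eskel 2.083.
Rounding down: Galen 3, Arden 1, Farrow 23, Dorne 2, Eskel 2 (total 31).
Arden receives 1.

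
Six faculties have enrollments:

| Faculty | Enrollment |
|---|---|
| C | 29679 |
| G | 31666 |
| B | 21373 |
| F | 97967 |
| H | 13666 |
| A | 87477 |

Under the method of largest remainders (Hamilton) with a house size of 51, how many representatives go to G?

6

The standard divisor is 281828/51 ≈ 5526.039.
Standard quotas: C 5.3708, G 5.7303, B 3.8677, F 17.7282, H 2.4730, A 15.8300.
Lower quotas: C 5, G 5, B 3, F 17, H 2, A 15 (sum 47, leaving 4 seats).
Remainders in descending order: B 0.8677, A 0.8300, G 0.7303, F 0.7282, H 0.4730, C 0.3708.
Largest remainders: B, A, G, F receive the extra seats.
G receives 6.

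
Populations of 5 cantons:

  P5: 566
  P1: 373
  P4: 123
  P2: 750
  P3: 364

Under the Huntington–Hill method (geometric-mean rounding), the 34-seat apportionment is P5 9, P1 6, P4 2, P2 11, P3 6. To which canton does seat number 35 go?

Priority for the next seat is population ÷ (√(s·(s+1))).
Priorities: P5 59.662, P1 57.555, P4 50.215, P2 65.279, P3 56.166.
Highest priority: P2.

P2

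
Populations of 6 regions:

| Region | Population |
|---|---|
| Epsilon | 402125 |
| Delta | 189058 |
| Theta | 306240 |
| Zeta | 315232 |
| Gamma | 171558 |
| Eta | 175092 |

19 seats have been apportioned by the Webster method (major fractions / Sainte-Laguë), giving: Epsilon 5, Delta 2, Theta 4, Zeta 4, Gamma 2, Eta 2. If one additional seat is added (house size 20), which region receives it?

Priority for the next seat is population ÷ (current seats + 0.5).
Priorities: Epsilon 73113.636, Delta 75623.200, Theta 68053.333, Zeta 70051.556, Gamma 68623.200, Eta 70036.800.
Highest priority: Delta.

Delta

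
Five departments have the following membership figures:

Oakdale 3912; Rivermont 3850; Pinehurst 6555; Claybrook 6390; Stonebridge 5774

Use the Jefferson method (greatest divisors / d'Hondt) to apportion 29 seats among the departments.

Oakdale 4, Rivermont 4, Pinehurst 7, Claybrook 7, Stonebridge 7

Standard divisor 26481/29 ≈ 913.138; standard quotas: Oakdale 4.284, Rivermont 4.216, Pinehurst 7.179, Claybrook 6.998, Stonebridge 6.323.
Rounding down gives 4, 4, 7, 6, 6 = 27 seats, so the divisor must be adjusted.
With modified divisor 822: modified quotas Oakdale 4.759, Rivermont 4.684, Pinehurst 7.974, Claybrook 7.774, Stonebridge 7.024.
Rounding down: Oakdale 4, Rivermont 4, Pinehurst 7, Claybrook 7, Stonebridge 7 (total 29).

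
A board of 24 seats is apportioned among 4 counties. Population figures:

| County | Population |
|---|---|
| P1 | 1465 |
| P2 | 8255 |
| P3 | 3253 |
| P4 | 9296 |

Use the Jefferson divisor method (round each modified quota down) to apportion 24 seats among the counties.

Standard divisor 22269/24 ≈ 927.875; standard quotas: P1 1.579, P2 8.897, P3 3.506, P4 10.019.
Rounding down gives 1, 8, 3, 10 = 22 seats, so the divisor must be adjusted.
With modified divisor 840: modified quotas P1 1.744, P2 9.827, P3 3.873, P4 11.067.
Rounding down: P1 1, P2 9, P3 3, P4 11 (total 24).

P1=1; P2=9; P3=3; P4=11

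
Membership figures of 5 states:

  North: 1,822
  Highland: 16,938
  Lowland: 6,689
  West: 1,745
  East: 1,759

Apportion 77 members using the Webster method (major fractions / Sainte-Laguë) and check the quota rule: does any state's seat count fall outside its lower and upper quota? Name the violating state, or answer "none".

Standard quotas: North 4.846, Highland 45.046, Lowland 17.789, West 4.641, East 4.678.
Webster allocation: North 5, Highland 44, Lowland 18, West 5, East 5.
Highland has quota 45.046 (lower 45, upper 46) but receives 44 — outside the quota interval.

Highland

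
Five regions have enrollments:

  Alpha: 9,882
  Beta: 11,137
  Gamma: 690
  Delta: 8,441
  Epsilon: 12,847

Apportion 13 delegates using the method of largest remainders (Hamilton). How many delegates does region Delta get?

Total 42997; standard divisor 42997/13 ≈ 3307.462.
Standard quotas: Alpha 2.9878, Beta 3.3672, Gamma 0.2086, Delta 2.5521, Epsilon 3.8842.
Lower quotas: Alpha 2, Beta 3, Gamma 0, Delta 2, Epsilon 3 (sum 10, leaving 3 seats).
Remainders in descending order: Alpha 0.9878, Epsilon 0.8842, Delta 0.5521, Beta 0.3672, Gamma 0.2086.
The surplus seats go to Alpha, Epsilon, Delta.
Delta receives 3.

3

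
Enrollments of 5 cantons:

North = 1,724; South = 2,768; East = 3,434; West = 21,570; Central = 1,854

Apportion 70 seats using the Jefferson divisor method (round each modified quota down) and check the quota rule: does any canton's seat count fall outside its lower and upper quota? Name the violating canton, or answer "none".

Standard quotas: North 3.849, South 6.181, East 7.668, West 48.163, Central 4.140.
Jefferson allocation: North 3, South 6, East 7, West 50, Central 4.
West has quota 48.163 (lower 48, upper 49) but receives 50 — outside the quota interval.

West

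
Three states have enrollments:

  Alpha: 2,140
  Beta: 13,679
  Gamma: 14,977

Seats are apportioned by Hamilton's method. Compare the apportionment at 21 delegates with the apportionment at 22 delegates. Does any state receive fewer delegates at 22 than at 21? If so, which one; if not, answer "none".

Alpha

At 21 seats: Alpha 2, Beta 9, Gamma 10.
At 22 seats: Alpha 1, Beta 10, Gamma 11.
Alpha drops from 2 to 1.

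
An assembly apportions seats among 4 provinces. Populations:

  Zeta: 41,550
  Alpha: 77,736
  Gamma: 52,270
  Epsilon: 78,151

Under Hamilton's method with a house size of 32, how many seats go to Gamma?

The standard divisor is 249707/32 ≈ 7803.344.
Standard quotas: Zeta 5.3246, Alpha 9.9619, Gamma 6.6984, Epsilon 10.0151.
Lower quotas: Zeta 5, Alpha 9, Gamma 6, Epsilon 10 (sum 30, leaving 2 seats).
Remainders in descending order: Alpha 0.9619, Gamma 0.6984, Zeta 0.3246, Epsilon 0.0151.
Largest remainders: Alpha, Gamma receive the extra seats.
Gamma receives 7.

7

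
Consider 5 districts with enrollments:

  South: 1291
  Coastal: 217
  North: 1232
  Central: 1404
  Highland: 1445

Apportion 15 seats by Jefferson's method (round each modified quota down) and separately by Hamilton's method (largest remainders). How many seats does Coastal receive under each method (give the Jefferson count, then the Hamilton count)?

0 and 1

Jefferson: South 4, Coastal 0, North 3, Central 4, Highland 4.
Hamilton: South 3, Coastal 1, North 3, Central 4, Highland 4.
Coastal gets 0 under Jefferson and 1 under Hamilton.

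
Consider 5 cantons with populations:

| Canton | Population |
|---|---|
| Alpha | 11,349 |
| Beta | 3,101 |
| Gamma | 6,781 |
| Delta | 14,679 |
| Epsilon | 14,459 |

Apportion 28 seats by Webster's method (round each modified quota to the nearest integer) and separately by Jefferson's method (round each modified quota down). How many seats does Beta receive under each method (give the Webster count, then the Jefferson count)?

Webster: Alpha 6, Beta 2, Gamma 4, Delta 8, Epsilon 8.
Jefferson: Alpha 6, Beta 1, Gamma 4, Delta 9, Epsilon 8.
Beta gets 2 under Webster and 1 under Jefferson.

2 and 1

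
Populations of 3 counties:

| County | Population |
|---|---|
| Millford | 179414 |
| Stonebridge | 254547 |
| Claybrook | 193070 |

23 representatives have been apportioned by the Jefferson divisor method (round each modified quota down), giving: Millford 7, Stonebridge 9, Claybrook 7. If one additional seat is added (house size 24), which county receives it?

Stonebridge

Priority for the next seat is population ÷ (current seats + 1).
Priorities: Millford 22426.750, Stonebridge 25454.700, Claybrook 24133.750.
Highest priority: Stonebridge.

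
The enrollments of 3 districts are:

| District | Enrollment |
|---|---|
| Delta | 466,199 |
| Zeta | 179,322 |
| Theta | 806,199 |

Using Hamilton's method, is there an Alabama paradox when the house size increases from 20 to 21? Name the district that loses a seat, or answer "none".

Zeta

At 20 seats: Delta 6, Zeta 3, Theta 11.
At 21 seats: Delta 7, Zeta 2, Theta 12.
Zeta drops from 3 to 2.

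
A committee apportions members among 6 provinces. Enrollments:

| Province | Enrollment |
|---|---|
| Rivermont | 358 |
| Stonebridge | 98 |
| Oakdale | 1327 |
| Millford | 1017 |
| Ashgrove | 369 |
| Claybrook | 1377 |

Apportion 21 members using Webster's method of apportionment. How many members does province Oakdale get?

6

Standard divisor 4546/21 ≈ 216.476; standard quotas: Rivermont 1.654, Stonebridge 0.453, Oakdale 6.130, Millford 4.698, Ashgrove 1.705, Claybrook 6.361.
Rounding to the nearest integer gives Rivermont 2, Stonebridge 0, Oakdale 6, Millford 5, Ashgrove 2, Claybrook 6 — total 21, matching the house size, so no adjustment is needed.
Oakdale receives 6.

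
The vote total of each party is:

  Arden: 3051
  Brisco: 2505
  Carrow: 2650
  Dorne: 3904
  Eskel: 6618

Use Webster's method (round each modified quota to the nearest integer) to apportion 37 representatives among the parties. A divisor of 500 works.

Arden=6, Brisco=5, Carrow=5, Dorne=8, Eskel=13

With modified divisor 500: modified quotas Arden 6.102, Brisco 5.010, Carrow 5.300, Dorne 7.808, Eskel 13.236.
Rounding to the nearest integer: Arden 6, Brisco 5, Carrow 5, Dorne 8, Eskel 13 (total 37).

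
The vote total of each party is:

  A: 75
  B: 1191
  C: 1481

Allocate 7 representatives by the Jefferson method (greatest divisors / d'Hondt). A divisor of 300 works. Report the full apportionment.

A 0, B 3, C 4

With modified divisor 300: modified quotas A 0.250, B 3.970, C 4.937.
Rounding down: A 0, B 3, C 4 (total 7).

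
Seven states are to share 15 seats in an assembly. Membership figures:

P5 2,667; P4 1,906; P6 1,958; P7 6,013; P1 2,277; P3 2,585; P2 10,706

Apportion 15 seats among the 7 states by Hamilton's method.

P5 2; P4 1; P6 1; P7 3; P1 1; P3 1; P2 6

The standard divisor is 28112/15 ≈ 1874.133.
Standard quotas: P5 1.4231, P4 1.0170, P6 1.0447, P7 3.2084, P1 1.2150, P3 1.3793, P2 5.7125.
Lower quotas: P5 1, P4 1, P6 1, P7 3, P1 1, P3 1, P2 5 (sum 13, leaving 2 seats).
Remainders in descending order: P2 0.7125, P5 0.4231, P3 0.3793, P1 0.2150, P7 0.2084, P6 0.0447, P4 0.0170.
Largest remainders: P2, P5 receive the extra seats.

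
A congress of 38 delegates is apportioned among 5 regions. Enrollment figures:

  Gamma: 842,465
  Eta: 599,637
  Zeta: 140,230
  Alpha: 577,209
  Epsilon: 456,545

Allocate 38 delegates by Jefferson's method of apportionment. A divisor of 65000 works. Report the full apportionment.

With modified divisor 65000: modified quotas Gamma 12.961, Eta 9.225, Zeta 2.157, Alpha 8.880, Epsilon 7.024.
Rounding down: Gamma 12, Eta 9, Zeta 2, Alpha 8, Epsilon 7 (total 38).

Gamma: 12; Eta: 9; Zeta: 2; Alpha: 8; Epsilon: 7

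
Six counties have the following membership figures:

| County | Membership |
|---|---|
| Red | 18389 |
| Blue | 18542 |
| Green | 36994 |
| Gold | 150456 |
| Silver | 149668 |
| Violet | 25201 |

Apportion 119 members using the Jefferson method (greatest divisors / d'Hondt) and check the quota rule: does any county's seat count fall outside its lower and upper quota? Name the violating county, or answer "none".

Gold

Standard quotas: Red 5.481, Blue 5.527, Green 11.026, Gold 44.845, Silver 44.610, Violet 7.511.
Jefferson allocation: Red 5, Blue 5, Green 11, Gold 46, Silver 45, Violet 7.
Gold has quota 44.845 (lower 44, upper 45) but receives 46 — outside the quota interval.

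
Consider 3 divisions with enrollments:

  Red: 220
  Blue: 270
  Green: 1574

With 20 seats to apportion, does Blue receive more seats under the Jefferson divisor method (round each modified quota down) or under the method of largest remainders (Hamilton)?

Jefferson: Red 2, Blue 2, Green 16.
Hamilton: Red 2, Blue 3, Green 15.
Blue gets 2 under Jefferson and 3 under Hamilton.

Hamilton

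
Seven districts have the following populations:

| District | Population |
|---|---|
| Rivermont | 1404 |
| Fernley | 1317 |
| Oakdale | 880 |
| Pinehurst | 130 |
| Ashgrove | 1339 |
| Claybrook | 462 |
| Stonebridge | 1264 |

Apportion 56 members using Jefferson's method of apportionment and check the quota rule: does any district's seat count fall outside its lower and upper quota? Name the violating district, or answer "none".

Standard quotas: Rivermont 11.569, Fernley 10.852, Oakdale 7.251, Pinehurst 1.071, Ashgrove 11.034, Claybrook 3.807, Stonebridge 10.416.
Jefferson allocation: Rivermont 12, Fernley 11, Oakdale 7, Pinehurst 1, Ashgrove 11, Claybrook 4, Stonebridge 10.
Every allocation lies between the lower and upper quota.

none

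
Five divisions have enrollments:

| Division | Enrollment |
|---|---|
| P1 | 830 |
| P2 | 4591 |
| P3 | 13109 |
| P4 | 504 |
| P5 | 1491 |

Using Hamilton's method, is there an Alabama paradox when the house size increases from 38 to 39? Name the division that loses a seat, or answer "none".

P1

At 38 seats: P1 2, P2 8, P3 24, P4 1, P5 3.
At 39 seats: P1 1, P2 9, P3 25, P4 1, P5 3.
P1 drops from 2 to 1.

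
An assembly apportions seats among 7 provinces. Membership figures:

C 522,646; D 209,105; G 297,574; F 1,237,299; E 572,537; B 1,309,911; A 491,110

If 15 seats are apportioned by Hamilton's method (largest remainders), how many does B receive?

4

Total 4640182; standard divisor 4640182/15 ≈ 309345.467.
Standard quotas: C 1.6895, D 0.6760, G 0.9619, F 3.9997, E 1.8508, B 4.2345, A 1.5876.
Lower quotas: C 1, D 0, G 0, F 3, E 1, B 4, A 1 (sum 10, leaving 5 seats).
Remainders in descending order: F 0.9997, G 0.9619, E 0.8508, C 0.6895, D 0.6760, A 0.5876, B 0.2345.
Largest remainders: F, G, E, C, D receive the extra seats.
B receives 4.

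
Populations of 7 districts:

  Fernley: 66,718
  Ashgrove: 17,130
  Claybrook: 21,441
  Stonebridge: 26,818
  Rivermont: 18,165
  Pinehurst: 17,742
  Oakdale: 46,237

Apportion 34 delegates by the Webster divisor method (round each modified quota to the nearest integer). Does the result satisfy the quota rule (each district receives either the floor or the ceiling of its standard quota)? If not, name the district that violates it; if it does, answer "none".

Standard quotas: Fernley 10.588, Ashgrove 2.718, Claybrook 3.403, Stonebridge 4.256, Rivermont 2.883, Pinehurst 2.816, Oakdale 7.337.
Webster allocation: Fernley 11, Ashgrove 3, Claybrook 3, Stonebridge 4, Rivermont 3, Pinehurst 3, Oakdale 7.
Every allocation lies between the lower and upper quota.

none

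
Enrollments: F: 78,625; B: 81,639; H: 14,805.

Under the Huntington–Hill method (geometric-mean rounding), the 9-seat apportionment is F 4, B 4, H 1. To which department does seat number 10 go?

B

Priority for the next seat is population ÷ (√(s·(s+1))).
Priorities: F 17581.084, B 18255.035, H 10468.716.
Highest priority: B.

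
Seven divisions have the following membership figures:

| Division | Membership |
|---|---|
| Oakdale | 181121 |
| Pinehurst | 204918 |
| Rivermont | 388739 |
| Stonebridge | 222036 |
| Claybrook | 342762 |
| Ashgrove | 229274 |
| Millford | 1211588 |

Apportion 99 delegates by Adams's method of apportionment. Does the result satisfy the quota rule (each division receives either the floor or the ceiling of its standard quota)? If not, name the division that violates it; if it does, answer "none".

Standard quotas: Oakdale 6.449, Pinehurst 7.296, Rivermont 13.841, Stonebridge 7.906, Claybrook 12.204, Ashgrove 8.164, Millford 43.140.
Adams allocation: Oakdale 7, Pinehurst 8, Rivermont 14, Stonebridge 8, Claybrook 12, Ashgrove 8, Millford 42.
Millford has quota 43.140 (lower 43, upper 44) but receives 42 — outside the quota interval.

Millford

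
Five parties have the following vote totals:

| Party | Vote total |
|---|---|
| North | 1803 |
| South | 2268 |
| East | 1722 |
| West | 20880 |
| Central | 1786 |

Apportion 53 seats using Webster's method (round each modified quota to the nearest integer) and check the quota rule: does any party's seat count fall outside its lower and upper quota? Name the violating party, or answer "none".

Standard quotas: North 3.358, South 4.224, East 3.207, West 38.885, Central 3.326.
Webster allocation: North 3, South 4, East 3, West 40, Central 3.
West has quota 38.885 (lower 38, upper 39) but receives 40 — outside the quota interval.

West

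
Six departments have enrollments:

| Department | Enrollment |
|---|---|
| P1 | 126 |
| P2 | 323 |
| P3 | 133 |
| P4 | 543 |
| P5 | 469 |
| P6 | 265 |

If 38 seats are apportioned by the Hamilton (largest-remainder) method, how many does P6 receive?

5

Standard divisor: 1859 ÷ 38 ≈ 48.921.
Standard quotas: P1 2.576, P2 6.602, P3 2.719, P4 11.100, P5 9.587, P6 5.417.
Lower quotas: P1 2, P2 6, P3 2, P4 11, P5 9, P6 5 (sum 35, leaving 3 seats).
Remainders in descending order: P3 0.719, P2 0.602, P5 0.587, P1 0.576, P6 0.417, P4 0.100.
The surplus seats go to P3, P2, P5.
P6 receives 5.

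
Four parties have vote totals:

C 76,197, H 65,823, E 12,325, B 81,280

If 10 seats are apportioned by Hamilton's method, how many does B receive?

Total 235625; standard divisor 235625/10 ≈ 23562.5.
Standard quotas: C 3.2338, H 2.7935, E 0.5231, B 3.4495.
Lower quotas: C 3, H 2, E 0, B 3 (sum 8, leaving 2 seats).
Remainders in descending order: H 0.7935, E 0.5231, B 0.4495, C 0.2338.
Largest remainders: H, E receive the extra seats.
B receives 3.

3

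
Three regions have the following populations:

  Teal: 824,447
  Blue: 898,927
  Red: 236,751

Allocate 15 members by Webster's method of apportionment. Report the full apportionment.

Standard divisor 1960125/15 ≈ 130675; standard quotas: Teal 6.309, Blue 6.879, Red 1.812.
Rounding to the nearest integer gives Teal 6, Blue 7, Red 2 — total 15, matching the house size, so no adjustment is needed.

Teal=6, Blue=7, Red=2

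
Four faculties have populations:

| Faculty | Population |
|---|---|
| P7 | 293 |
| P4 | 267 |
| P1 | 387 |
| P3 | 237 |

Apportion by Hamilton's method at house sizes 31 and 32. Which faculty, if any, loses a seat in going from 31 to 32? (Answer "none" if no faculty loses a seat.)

none

At 31 seats: P7 8, P4 7, P1 10, P3 6.
At 32 seats: P7 8, P4 7, P1 11, P3 6.
No faculty's allocation decreased.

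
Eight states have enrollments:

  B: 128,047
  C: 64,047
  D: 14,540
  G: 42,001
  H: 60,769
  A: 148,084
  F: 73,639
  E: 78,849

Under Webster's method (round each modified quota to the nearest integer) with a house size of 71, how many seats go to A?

17

Standard divisor 609976/71 ≈ 8591.211; standard quotas: B 14.904, C 7.455, D 1.692, G 4.889, H 7.073, A 17.237, F 8.571, E 9.178.
Rounding to the nearest integer gives B 15, C 7, D 2, G 5, H 7, A 17, F 9, E 9 — total 71, matching the house size, so no adjustment is needed.
A receives 17.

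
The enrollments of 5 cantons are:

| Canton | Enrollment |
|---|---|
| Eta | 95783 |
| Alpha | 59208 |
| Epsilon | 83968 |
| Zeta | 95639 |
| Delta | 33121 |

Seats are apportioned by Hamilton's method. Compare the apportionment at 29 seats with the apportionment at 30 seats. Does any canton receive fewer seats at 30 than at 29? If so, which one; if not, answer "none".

At 29 seats: Eta 7, Alpha 5, Epsilon 7, Zeta 7, Delta 3.
At 30 seats: Eta 8, Alpha 5, Epsilon 7, Zeta 8, Delta 2.
Delta drops from 3 to 2.

Delta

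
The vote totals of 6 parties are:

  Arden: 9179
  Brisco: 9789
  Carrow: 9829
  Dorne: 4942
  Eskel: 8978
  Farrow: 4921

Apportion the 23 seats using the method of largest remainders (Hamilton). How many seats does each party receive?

Arden: 5; Brisco: 5; Carrow: 5; Dorne: 2; Eskel: 4; Farrow: 2

Total 47638; standard divisor 47638/23 ≈ 2071.217.
Standard quotas: Arden 4.4317, Brisco 4.7262, Carrow 4.7455, Dorne 2.3860, Eskel 4.3346, Farrow 2.3759.
Lower quotas: Arden 4, Brisco 4, Carrow 4, Dorne 2, Eskel 4, Farrow 2 (sum 20, leaving 3 seats).
Remainders in descending order: Carrow 0.7455, Brisco 0.7262, Arden 0.4317, Dorne 0.3860, Farrow 0.3759, Eskel 0.3346.
Largest remainders: Carrow, Brisco, Arden receive the extra seats.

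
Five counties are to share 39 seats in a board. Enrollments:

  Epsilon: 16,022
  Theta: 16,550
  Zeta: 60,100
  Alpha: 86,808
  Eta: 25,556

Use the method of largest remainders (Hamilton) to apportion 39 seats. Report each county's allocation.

Epsilon 3, Theta 3, Zeta 11, Alpha 17, Eta 5

Total 205036; standard divisor 205036/39 ≈ 5257.333.
Standard quotas: Epsilon 3.0476, Theta 3.1480, Zeta 11.4317, Alpha 16.5118, Eta 4.8610.
Lower quotas: Epsilon 3, Theta 3, Zeta 11, Alpha 16, Eta 4 (sum 37, leaving 2 seats).
Remainders in descending order: Eta 0.8610, Alpha 0.5118, Zeta 0.4317, Theta 0.1480, Epsilon 0.0476.
The surplus seats go to Eta, Alpha.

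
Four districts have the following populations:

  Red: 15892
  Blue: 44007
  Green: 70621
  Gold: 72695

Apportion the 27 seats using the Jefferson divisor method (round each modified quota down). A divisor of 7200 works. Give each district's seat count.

Red 2; Blue 6; Green 9; Gold 10

With modified divisor 7200: modified quotas Red 2.207, Blue 6.112, Green 9.808, Gold 10.097.
Rounding down: Red 2, Blue 6, Green 9, Gold 10 (total 27).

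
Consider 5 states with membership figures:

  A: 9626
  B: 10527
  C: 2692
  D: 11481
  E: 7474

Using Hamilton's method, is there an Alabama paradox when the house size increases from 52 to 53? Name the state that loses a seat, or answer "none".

At 52 seats: A 12, B 13, C 4, D 14, E 9.
At 53 seats: A 12, B 13, C 3, D 15, E 10.
C drops from 4 to 3.

C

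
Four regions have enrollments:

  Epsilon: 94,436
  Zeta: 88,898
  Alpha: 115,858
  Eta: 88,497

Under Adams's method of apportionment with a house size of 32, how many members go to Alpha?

10

Standard divisor 387689/32 ≈ 12115.281; standard quotas: Epsilon 7.795, Zeta 7.338, Alpha 9.563, Eta 7.305.
Rounding up gives 8, 8, 10, 8 = 34 seats, so the divisor must be adjusted.
With modified divisor 12800: modified quotas Epsilon 7.378, Zeta 6.945, Alpha 9.051, Eta 6.914.
Rounding up: Epsilon 8, Zeta 7, Alpha 10, Eta 7 (total 32).
Alpha receives 10.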